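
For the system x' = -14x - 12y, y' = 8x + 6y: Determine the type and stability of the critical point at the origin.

A = [[-14,-12],[8,6]]; det(A-λI) = λ^2 + 8λ + 12.
λ = -6, -2: both negative.

stable node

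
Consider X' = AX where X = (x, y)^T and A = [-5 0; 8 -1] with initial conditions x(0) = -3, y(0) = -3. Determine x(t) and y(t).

Coefficient matrix A = [[-5, 0], [8, -1]].
Characteristic polynomial det(A - λI) = λ^2 + 6λ + 5 = 0.
Eigenvalues λ = -5, -1.
For λ=-5: (A-λI) row 2 is [8, 4], so an eigenvector is (1, -2).
For λ=-1: (A-λI) row 1 is [-4, 0], so an eigenvector is (0, -1).
General solution: C_1e^(-5t)(1,-2) + C_2e^(-t)(0,-1).
Applying x(0)=-3, y(0)=-3 gives C_1=-3, C_2=9.

x(t) = -3e^(-5t), y(t) = -9e^(-t) + 6e^(-5t)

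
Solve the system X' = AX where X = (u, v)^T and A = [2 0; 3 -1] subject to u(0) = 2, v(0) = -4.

u(t) = 2e^(2t), v(t) = 2e^(2t) - 6e^(-t)

Coefficient matrix A = [[2, 0], [3, -1]].
Characteristic polynomial det(A - λI) = λ^2 - λ - 2 = 0.
Eigenvalues λ = 2, -1.
For λ=2: (A-λI) row 2 is [3, -3], so an eigenvector is (1, 1).
For λ=-1: (A-λI) row 1 is [3, 0], so an eigenvector is (0, -1).
General solution: C_1e^(2t)(1,1) + C_2e^(-t)(0,-1).
Applying u(0)=2, v(0)=-4 gives C_1=2, C_2=6.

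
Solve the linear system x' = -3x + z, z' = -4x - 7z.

x(t) = K_1e^(-5t) + K_2te^(-5t), z(t) = -2K_1e^(-5t) - 2K_2te^(-5t) + K_2e^(-5t)

Coefficient matrix A = [[-3, 1], [-4, -7]].
Characteristic polynomial det(A - λI) = λ^2 + 10λ + 25 = 0.
Single eigenvalue λ = -5 with algebraic multiplicity 2.
Eigenvector v = (1,-2); generalized eigenvector w with (A-λI)w=v is (0,1).
General solution: e^(-5t)[K_1·v + K_2·(t·v + w)].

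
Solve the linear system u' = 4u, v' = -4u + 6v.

Coefficient matrix A = [[4, 0], [-4, 6]].
Characteristic polynomial det(A - λI) = λ^2 - 10λ + 24 = 0.
Eigenvalues λ = 6, 4.
For λ=6: (A-λI) row 1 is [-2, 0], so an eigenvector is (0, 1).
For λ=4: (A-λI) row 2 is [-4, 2], so an eigenvector is (1, 2).
General solution: K_1e^(6t)(0,1) + K_2e^(4t)(1,2).

u(t) = K_2e^(4t), v(t) = K_1e^(6t) + 2K_2e^(4t)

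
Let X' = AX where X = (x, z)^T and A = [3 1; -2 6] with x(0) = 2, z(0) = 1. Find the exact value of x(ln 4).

-256

A = [[3,1],[-2,6]]; eigenvalues λ = 5, 4.
Eigenvectors: (-1,-2) for λ=5, (1,1) for λ=4.
From the initial condition, c_1 = 1, c_2 = 3.
x(ln 4) = (1)(4^5)(-1) + (3)(4^4)(1) = -256.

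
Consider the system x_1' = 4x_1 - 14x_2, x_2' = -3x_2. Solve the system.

Coefficient matrix A = [[4, -14], [0, -3]].
Characteristic polynomial det(A - λI) = λ^2 - λ - 12 = 0.
Eigenvalues λ = 4, -3.
For λ=4: (A-λI) row 1 is [0, -14], so an eigenvector is (-1, 0).
For λ=-3: (A-λI) row 1 is [7, -14], so an eigenvector is (-2, -1).
General solution: K_1e^(4t)(-1,0) + K_2e^(-3t)(-2,-1).

x_1(t) = -K_1e^(4t) - 2K_2e^(-3t), x_2(t) = -K_2e^(-3t)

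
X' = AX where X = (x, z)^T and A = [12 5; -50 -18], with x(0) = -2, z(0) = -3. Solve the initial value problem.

Coefficient matrix A = [[12, 5], [-50, -18]].
Characteristic polynomial det(A - λI) = λ^2 + 6λ + 34 = 0.
Eigenvalues λ = -3 ± 5i (complex conjugate pair).
For λ=-3+5i: an eigenvector is (-1,3) - i(0,1) = (-1, 3 - i).
A real fundamental pair from Re and Im of e^((-3+5i)t)v: X_1 = e^(-3t)(cos(5t)·(-1,3) + sin(5t)·(0,1)), X_2 = e^(-3t)(sin(5t)·(-1,3) - cos(5t)·(0,1)).
General solution: K_1X_1 + K_2X_2.
Applying x(0)=-2, z(0)=-3 gives K_1=2, K_2=9.

x(t) = -9e^(-3t)sin(5t) - 2e^(-3t)cos(5t), z(t) = 29e^(-3t)sin(5t) - 3e^(-3t)cos(5t)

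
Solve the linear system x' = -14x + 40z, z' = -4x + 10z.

Coefficient matrix A = [[-14, 40], [-4, 10]].
Characteristic polynomial det(A - λI) = λ^2 + 4λ + 20 = 0.
Eigenvalues λ = -2 ± 4i (complex conjugate pair).
For λ=-2+4i: an eigenvector is (-1,0) - i(3,1) = (-1 - 3i, 0 - i).
A real fundamental pair from Re and Im of e^((-2+4i)t)v: X_1 = e^(-2t)(cos(4t)·(-1,0) + sin(4t)·(3,1)), X_2 = e^(-2t)(sin(4t)·(-1,0) - cos(4t)·(3,1)).
General solution: c_1X_1 + c_2X_2.

x(t) = 3c_1e^(-2t)sin(4t) - c_1e^(-2t)cos(4t) - c_2e^(-2t)sin(4t) - 3c_2e^(-2t)cos(4t), z(t) = c_1e^(-2t)sin(4t) - c_2e^(-2t)cos(4t)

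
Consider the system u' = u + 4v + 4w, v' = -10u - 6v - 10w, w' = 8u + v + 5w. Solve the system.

Coefficient matrix A = [[1, 4, 4], [-10, -6, -10], [8, 1, 5]].
det(A - λI) = 0 gives eigenvalues λ = 4, -1, -3.
For λ=4: eigenvector (0,-1,1).
For λ=-1: eigenvector (2,2,-3).
For λ=-3: eigenvector (1,0,-1).
General solution: C_1e^(4t)(0,-1,1) + C_2e^(-t)(2,2,-3) + C_3e^(-3t)(1,0,-1).

u(t) = 2C_2e^(-t) + C_3e^(-3t), v(t) = -C_1e^(4t) + 2C_2e^(-t), w(t) = C_1e^(4t) - 3C_2e^(-t) - C_3e^(-3t)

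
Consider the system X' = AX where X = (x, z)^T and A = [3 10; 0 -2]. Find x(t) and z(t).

Coefficient matrix A = [[3, 10], [0, -2]].
Characteristic polynomial det(A - λI) = λ^2 - λ - 6 = 0.
Eigenvalues λ = -2, 3.
For λ=-2: (A-λI) row 1 is [5, 10], so an eigenvector is (-2, 1).
For λ=3: (A-λI) row 1 is [0, 10], so an eigenvector is (-1, 0).
General solution: c_1e^(-2t)(-2,1) + c_2e^(3t)(-1,0).

x(t) = -2c_1e^(-2t) - c_2e^(3t), z(t) = c_1e^(-2t)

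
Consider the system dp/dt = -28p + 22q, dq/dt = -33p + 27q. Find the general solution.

p(t) = -c_1e^(-6t) + 2c_2e^(5t), q(t) = -c_1e^(-6t) + 3c_2e^(5t)

Coefficient matrix A = [[-28, 22], [-33, 27]].
Characteristic polynomial det(A - λI) = λ^2 + λ - 30 = 0.
Eigenvalues λ = -6, 5.
For λ=-6: (A-λI) row 1 is [-22, 22], so an eigenvector is (-1, -1).
For λ=5: (A-λI) row 1 is [-33, 22], so an eigenvector is (2, 3).
General solution: c_1e^(-6t)(-1,-1) + c_2e^(5t)(2,3).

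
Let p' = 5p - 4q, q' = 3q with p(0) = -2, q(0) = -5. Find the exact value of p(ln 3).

1674

A = [[5,-4],[0,3]]; eigenvalues λ = 5, 3.
Eigenvectors: (1,0) for λ=5, (-2,-1) for λ=3.
From the initial condition, c_1 = 8, c_2 = 5.
p(ln 3) = (8)(3^5)(1) + (5)(3^3)(-2) = 1674.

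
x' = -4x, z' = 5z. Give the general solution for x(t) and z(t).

Coefficient matrix A = [[-4, 0], [0, 5]].
Characteristic polynomial det(A - λI) = λ^2 - λ - 20 = 0.
Eigenvalues λ = 5, -4.
For λ=5: (A-λI) row 1 is [-9, 0], so an eigenvector is (0, -1).
For λ=-4: (A-λI) row 2 is [0, 9], so an eigenvector is (1, 0).
General solution: c_1e^(5t)(0,-1) + c_2e^(-4t)(1,0).

x(t) = c_2e^(-4t), z(t) = -c_1e^(5t)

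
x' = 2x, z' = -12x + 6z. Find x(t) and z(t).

Coefficient matrix A = [[2, 0], [-12, 6]].
Characteristic polynomial det(A - λI) = λ^2 - 8λ + 12 = 0.
Eigenvalues λ = 2, 6.
For λ=2: (A-λI) row 2 is [-12, 4], so an eigenvector is (-1, -3).
For λ=6: (A-λI) row 1 is [-4, 0], so an eigenvector is (0, -1).
General solution: K_1e^(2t)(-1,-3) + K_2e^(6t)(0,-1).

x(t) = -K_1e^(2t), z(t) = -3K_1e^(2t) - K_2e^(6t)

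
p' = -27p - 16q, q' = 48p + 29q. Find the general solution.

Coefficient matrix A = [[-27, -16], [48, 29]].
Characteristic polynomial det(A - λI) = λ^2 - 2λ - 15 = 0.
Eigenvalues λ = -3, 5.
For λ=-3: (A-λI) row 1 is [-24, -16], so an eigenvector is (-2, 3).
For λ=5: (A-λI) row 1 is [-32, -16], so an eigenvector is (-1, 2).
General solution: C_1e^(-3t)(-2,3) + C_2e^(5t)(-1,2).

p(t) = -2C_1e^(-3t) - C_2e^(5t), q(t) = 3C_1e^(-3t) + 2C_2e^(5t)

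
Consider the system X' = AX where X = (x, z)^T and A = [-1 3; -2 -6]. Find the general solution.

x(t) = -3C_1e^(-3t) - C_2e^(-4t), z(t) = 2C_1e^(-3t) + C_2e^(-4t)

Coefficient matrix A = [[-1, 3], [-2, -6]].
Characteristic polynomial det(A - λI) = λ^2 + 7λ + 12 = 0.
Eigenvalues λ = -3, -4.
For λ=-3: (A-λI) row 1 is [2, 3], so an eigenvector is (-3, 2).
For λ=-4: (A-λI) row 1 is [3, 3], so an eigenvector is (-1, 1).
General solution: C_1e^(-3t)(-3,2) + C_2e^(-4t)(-1,1).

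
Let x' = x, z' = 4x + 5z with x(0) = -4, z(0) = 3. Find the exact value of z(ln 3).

A = [[1,0],[4,5]]; eigenvalues λ = 5, 1.
Eigenvectors: (0,-1) for λ=5, (-1,1) for λ=1.
From the initial condition, c_1 = 1, c_2 = 4.
z(ln 3) = (1)(3^5)(-1) + (4)(3^1)(1) = -231.

-231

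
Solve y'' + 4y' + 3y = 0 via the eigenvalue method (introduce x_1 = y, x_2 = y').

Let x_1 = y, x_2 = y'. Then x_1' = x_2 and x_2' = -3x_1 - 4x_2.
A = [[0,1],[-3,-4]]; det(A-λI) = λ^2 + 4λ + 3.
Eigenvalues λ = -1, -3 with eigenvectors (1,-1), (1,-3).

y(t) = C_1e^(-t) + C_2e^(-3t)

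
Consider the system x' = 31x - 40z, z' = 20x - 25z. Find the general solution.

Coefficient matrix A = [[31, -40], [20, -25]].
Characteristic polynomial det(A - λI) = λ^2 - 6λ + 25 = 0.
Eigenvalues λ = 3 ± 4i (complex conjugate pair).
For λ=3+4i: an eigenvector is (1,1) - i(-3,-2) = (1 + 3i, 1 + 2i).
A real fundamental pair from Re and Im of e^((3+4i)t)v: X_1 = e^(3t)(cos(4t)·(1,1) + sin(4t)·(-3,-2)), X_2 = e^(3t)(sin(4t)·(1,1) - cos(4t)·(-3,-2)).
General solution: C_1X_1 + C_2X_2.

x(t) = -3C_1e^(3t)sin(4t) + C_1e^(3t)cos(4t) + C_2e^(3t)sin(4t) + 3C_2e^(3t)cos(4t), z(t) = -2C_1e^(3t)sin(4t) + C_1e^(3t)cos(4t) + C_2e^(3t)sin(4t) + 2C_2e^(3t)cos(4t)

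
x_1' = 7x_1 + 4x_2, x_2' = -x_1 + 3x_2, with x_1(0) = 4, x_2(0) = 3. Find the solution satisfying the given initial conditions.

x_1(t) = 20te^(5t) + 4e^(5t), x_2(t) = -10te^(5t) + 3e^(5t)

Coefficient matrix A = [[7, 4], [-1, 3]].
Characteristic polynomial det(A - λI) = λ^2 - 10λ + 25 = 0.
Single eigenvalue λ = 5 with algebraic multiplicity 2.
Eigenvector v = (2,-1); generalized eigenvector w with (A-λI)w=v is (3,-1).
General solution: e^(5t)[c_1·v + c_2·(t·v + w)].
Applying x_1(0)=4, x_2(0)=3 gives c_1=-13, c_2=10.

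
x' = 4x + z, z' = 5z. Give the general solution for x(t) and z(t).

x(t) = -C_1e^(4t) + C_2e^(5t), z(t) = C_2e^(5t)

Coefficient matrix A = [[4, 1], [0, 5]].
Characteristic polynomial det(A - λI) = λ^2 - 9λ + 20 = 0.
Eigenvalues λ = 4, 5.
For λ=4: (A-λI) row 1 is [0, 1], so an eigenvector is (-1, 0).
For λ=5: (A-λI) row 1 is [-1, 1], so an eigenvector is (1, 1).
General solution: C_1e^(4t)(-1,0) + C_2e^(5t)(1,1).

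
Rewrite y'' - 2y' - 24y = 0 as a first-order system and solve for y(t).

y(t) = c_1e^(-4t) + c_2e^(6t)

Let x_1 = y, x_2 = y'. Then x_1' = x_2 and x_2' = 24x_1 + 2x_2.
A = [[0,1],[24,2]]; det(A-λI) = λ^2 - 2λ - 24.
Eigenvalues λ = -4, 6 with eigenvectors (1,-4), (1,6).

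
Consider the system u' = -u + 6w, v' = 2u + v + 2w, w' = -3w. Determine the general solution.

Coefficient matrix A = [[-1, 0, 6], [2, 1, 2], [0, 0, -3]].
det(A - λI) = 0 gives eigenvalues λ = -3, 1, -1.
For λ=-3: eigenvector (-3,1,1).
For λ=1: eigenvector (0,1,0).
For λ=-1: eigenvector (1,-1,0).
General solution: C_1e^(-3t)(-3,1,1) + C_2e^(t)(0,1,0) + C_3e^(-t)(1,-1,0).

u(t) = -3C_1e^(-3t) + C_3e^(-t), v(t) = C_1e^(-3t) + C_2e^(t) - C_3e^(-t), w(t) = C_1e^(-3t)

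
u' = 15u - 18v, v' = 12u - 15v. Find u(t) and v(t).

u(t) = -3C_1e^(3t) + C_2e^(-3t), v(t) = -2C_1e^(3t) + C_2e^(-3t)

Coefficient matrix A = [[15, -18], [12, -15]].
Characteristic polynomial det(A - λI) = λ^2 - 9 = 0.
Eigenvalues λ = 3, -3.
For λ=3: (A-λI) row 1 is [12, -18], so an eigenvector is (-3, -2).
For λ=-3: (A-λI) row 1 is [18, -18], so an eigenvector is (1, 1).
General solution: C_1e^(3t)(-3,-2) + C_2e^(-3t)(1,1).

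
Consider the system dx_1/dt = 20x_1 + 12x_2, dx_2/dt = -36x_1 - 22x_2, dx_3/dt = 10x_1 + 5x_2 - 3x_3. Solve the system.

Coefficient matrix A = [[20, 12, 0], [-36, -22, 0], [10, 5, -3]].
det(A - λI) = 0 gives eigenvalues λ = -4, 2, -3.
For λ=-4: eigenvector (1,-2,0).
For λ=2: eigenvector (2,-3,1).
For λ=-3: eigenvector (0,0,1).
General solution: K_1e^(-4t)(1,-2,0) + K_2e^(2t)(2,-3,1) + K_3e^(-3t)(0,0,1).

x_1(t) = K_1e^(-4t) + 2K_2e^(2t), x_2(t) = -2K_1e^(-4t) - 3K_2e^(2t), x_3(t) = K_2e^(2t) + K_3e^(-3t)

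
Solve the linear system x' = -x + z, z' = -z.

Coefficient matrix A = [[-1, 1], [0, -1]].
Characteristic polynomial det(A - λI) = λ^2 + 2λ + 1 = 0.
Single eigenvalue λ = -1 with algebraic multiplicity 2.
Eigenvector v = (-1,0); generalized eigenvector w with (A-λI)w=v is (-3,-1).
General solution: e^(-t)[C_1·v + C_2·(t·v + w)].

x(t) = -C_1e^(-t) - C_2te^(-t) - 3C_2e^(-t), z(t) = -C_2e^(-t)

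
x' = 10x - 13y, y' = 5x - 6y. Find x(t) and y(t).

x(t) = -3C_1e^(2t)sin(t) - 2C_1e^(2t)cos(t) - 2C_2e^(2t)sin(t) + 3C_2e^(2t)cos(t), y(t) = -2C_1e^(2t)sin(t) - C_1e^(2t)cos(t) - C_2e^(2t)sin(t) + 2C_2e^(2t)cos(t)

Coefficient matrix A = [[10, -13], [5, -6]].
Characteristic polynomial det(A - λI) = λ^2 - 4λ + 5 = 0.
Eigenvalues λ = 2 ± i (complex conjugate pair).
For λ=2+i: an eigenvector is (-2,-1) - i(-3,-2) = (-2 + 3i, -1 + 2i).
A real fundamental pair from Re and Im of e^((2+i)t)v: X_1 = e^(2t)(cos(t)·(-2,-1) + sin(t)·(-3,-2)), X_2 = e^(2t)(sin(t)·(-2,-1) - cos(t)·(-3,-2)).
General solution: C_1X_1 + C_2X_2.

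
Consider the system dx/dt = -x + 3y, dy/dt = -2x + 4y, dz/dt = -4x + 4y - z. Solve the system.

x(t) = C_2e^(2t) + 3C_3e^(t), y(t) = C_2e^(2t) + 2C_3e^(t), z(t) = C_1e^(-t) - 2C_3e^(t)

Coefficient matrix A = [[-1, 3, 0], [-2, 4, 0], [-4, 4, -1]].
det(A - λI) = 0 gives eigenvalues λ = -1, 2, 1.
For λ=-1: eigenvector (0,0,1).
For λ=2: eigenvector (1,1,0).
For λ=1: eigenvector (3,2,-2).
General solution: C_1e^(-t)(0,0,1) + C_2e^(2t)(1,1,0) + C_3e^(t)(3,2,-2).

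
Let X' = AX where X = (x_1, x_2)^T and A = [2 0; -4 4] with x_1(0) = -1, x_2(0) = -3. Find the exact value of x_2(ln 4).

-288

A = [[2,0],[-4,4]]; eigenvalues λ = 4, 2.
Eigenvectors: (0,-1) for λ=4, (-1,-2) for λ=2.
From the initial condition, c_1 = 1, c_2 = 1.
x_2(ln 4) = (1)(4^4)(-1) + (1)(4^2)(-2) = -288.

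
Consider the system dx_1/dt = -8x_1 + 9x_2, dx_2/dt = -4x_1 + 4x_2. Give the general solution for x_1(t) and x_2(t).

Coefficient matrix A = [[-8, 9], [-4, 4]].
Characteristic polynomial det(A - λI) = λ^2 + 4λ + 4 = 0.
Single eigenvalue λ = -2 with algebraic multiplicity 2.
Eigenvector v = (3,2); generalized eigenvector w with (A-λI)w=v is (-2,-1).
General solution: e^(-2t)[C_1·v + C_2·(t·v + w)].

x_1(t) = 3C_1e^(-2t) + 3C_2te^(-2t) - 2C_2e^(-2t), x_2(t) = 2C_1e^(-2t) + 2C_2te^(-2t) - C_2e^(-2t)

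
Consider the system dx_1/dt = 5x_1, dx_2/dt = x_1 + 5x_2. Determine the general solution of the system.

Coefficient matrix A = [[5, 0], [1, 5]].
Characteristic polynomial det(A - λI) = λ^2 - 10λ + 25 = 0.
Single eigenvalue λ = 5 with algebraic multiplicity 2.
Eigenvector v = (0,-1); generalized eigenvector w with (A-λI)w=v is (-1,-2).
General solution: e^(5t)[c_1·v + c_2·(t·v + w)].

x_1(t) = -c_2e^(5t), x_2(t) = -c_1e^(5t) - c_2te^(5t) - 2c_2e^(5t)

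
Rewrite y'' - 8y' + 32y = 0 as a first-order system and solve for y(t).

Let x_1 = y, x_2 = y'. Then x_1' = x_2 and x_2' = -32x_1 + 8x_2.
A = [[0,1],[-32,8]]; det(A-λI) = λ^2 - 8λ + 32.
Eigenvalues λ = 4 ± 4i.

y(t) = C_1e^(4t)cos(4t) + C_2e^(4t)sin(4t)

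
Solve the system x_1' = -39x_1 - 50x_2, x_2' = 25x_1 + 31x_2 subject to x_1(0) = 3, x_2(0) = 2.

Coefficient matrix A = [[-39, -50], [25, 31]].
Characteristic polynomial det(A - λI) = λ^2 + 8λ + 41 = 0.
Eigenvalues λ = -4 ± 5i (complex conjugate pair).
For λ=-4+5i: an eigenvector is (-1,1) - i(-3,2) = (-1 + 3i, 1 - 2i).
A real fundamental pair from Re and Im of e^((-4+5i)t)v: X_1 = e^(-4t)(cos(5t)·(-1,1) + sin(5t)·(-3,2)), X_2 = e^(-4t)(sin(5t)·(-1,1) - cos(5t)·(-3,2)).
General solution: c_1X_1 + c_2X_2.
Applying x_1(0)=3, x_2(0)=2 gives c_1=12, c_2=5.

x_1(t) = -41e^(-4t)sin(5t) + 3e^(-4t)cos(5t), x_2(t) = 29e^(-4t)sin(5t) + 2e^(-4t)cos(5t)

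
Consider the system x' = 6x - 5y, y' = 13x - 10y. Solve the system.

x(t) = 2C_1e^(-2t)sin(t) - C_1e^(-2t)cos(t) - C_2e^(-2t)sin(t) - 2C_2e^(-2t)cos(t), y(t) = 3C_1e^(-2t)sin(t) - 2C_1e^(-2t)cos(t) - 2C_2e^(-2t)sin(t) - 3C_2e^(-2t)cos(t)

Coefficient matrix A = [[6, -5], [13, -10]].
Characteristic polynomial det(A - λI) = λ^2 + 4λ + 5 = 0.
Eigenvalues λ = -2 ± i (complex conjugate pair).
For λ=-2+i: an eigenvector is (-1,-2) - i(2,3) = (-1 - 2i, -2 - 3i).
A real fundamental pair from Re and Im of e^((-2+i)t)v: X_1 = e^(-2t)(cos(t)·(-1,-2) + sin(t)·(2,3)), X_2 = e^(-2t)(sin(t)·(-1,-2) - cos(t)·(2,3)).
General solution: C_1X_1 + C_2X_2.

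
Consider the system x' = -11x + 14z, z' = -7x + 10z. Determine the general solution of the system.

x(t) = -K_1e^(3t) - 2K_2e^(-4t), z(t) = -K_1e^(3t) - K_2e^(-4t)

Coefficient matrix A = [[-11, 14], [-7, 10]].
Characteristic polynomial det(A - λI) = λ^2 + λ - 12 = 0.
Eigenvalues λ = 3, -4.
For λ=3: (A-λI) row 1 is [-14, 14], so an eigenvector is (-1, -1).
For λ=-4: (A-λI) row 1 is [-7, 14], so an eigenvector is (-2, -1).
General solution: K_1e^(3t)(-1,-1) + K_2e^(-4t)(-2,-1).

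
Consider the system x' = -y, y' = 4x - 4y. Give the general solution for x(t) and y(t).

x(t) = K_1e^(-2t) + K_2te^(-2t) + 2K_2e^(-2t), y(t) = 2K_1e^(-2t) + 2K_2te^(-2t) + 3K_2e^(-2t)

Coefficient matrix A = [[0, -1], [4, -4]].
Characteristic polynomial det(A - λI) = λ^2 + 4λ + 4 = 0.
Single eigenvalue λ = -2 with algebraic multiplicity 2.
Eigenvector v = (1,2); generalized eigenvector w with (A-λI)w=v is (2,3).
General solution: e^(-2t)[K_1·v + K_2·(t·v + w)].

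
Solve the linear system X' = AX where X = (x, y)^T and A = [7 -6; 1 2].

Coefficient matrix A = [[7, -6], [1, 2]].
Characteristic polynomial det(A - λI) = λ^2 - 9λ + 20 = 0.
Eigenvalues λ = 5, 4.
For λ=5: (A-λI) row 1 is [2, -6], so an eigenvector is (3, 1).
For λ=4: (A-λI) row 1 is [3, -6], so an eigenvector is (2, 1).
General solution: c_1e^(5t)(3,1) + c_2e^(4t)(2,1).

x(t) = 3c_1e^(5t) + 2c_2e^(4t), y(t) = c_1e^(5t) + c_2e^(4t)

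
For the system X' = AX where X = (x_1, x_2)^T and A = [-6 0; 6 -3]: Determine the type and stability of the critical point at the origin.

A = [[-6,0],[6,-3]]; det(A-λI) = λ^2 + 9λ + 18.
λ = -6, -3: both negative.

stable node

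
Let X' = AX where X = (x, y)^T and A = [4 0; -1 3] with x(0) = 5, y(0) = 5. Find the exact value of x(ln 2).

A = [[4,0],[-1,3]]; eigenvalues λ = 3, 4.
Eigenvectors: (0,-1) for λ=3, (1,-1) for λ=4.
From the initial condition, c_1 = -10, c_2 = 5.
x(ln 2) = (-10)(2^3)(0) + (5)(2^4)(1) = 80.

80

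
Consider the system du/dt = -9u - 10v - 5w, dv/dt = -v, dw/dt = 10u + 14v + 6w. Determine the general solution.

Coefficient matrix A = [[-9, -10, -5], [0, -1, 0], [10, 14, 6]].
det(A - λI) = 0 gives eigenvalues λ = -4, -1, 1.
For λ=-4: eigenvector (1,0,-1).
For λ=-1: eigenvector (0,1,-2).
For λ=1: eigenvector (-1,0,2).
General solution: K_1e^(-4t)(1,0,-1) + K_2e^(-t)(0,1,-2) + K_3e^(t)(-1,0,2).

u(t) = K_1e^(-4t) - K_3e^(t), v(t) = K_2e^(-t), w(t) = -K_1e^(-4t) - 2K_2e^(-t) + 2K_3e^(t)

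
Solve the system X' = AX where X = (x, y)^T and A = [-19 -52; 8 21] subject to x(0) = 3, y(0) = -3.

x(t) = 24e^(t)sin(4t) + 3e^(t)cos(4t), y(t) = -9e^(t)sin(4t) - 3e^(t)cos(4t)

Coefficient matrix A = [[-19, -52], [8, 21]].
Characteristic polynomial det(A - λI) = λ^2 - 2λ + 17 = 0.
Eigenvalues λ = 1 ± 4i (complex conjugate pair).
For λ=1+4i: an eigenvector is (3,-1) - i(-2,1) = (3 + 2i, -1 - i).
A real fundamental pair from Re and Im of e^((1+4i)t)v: X_1 = e^(t)(cos(4t)·(3,-1) + sin(4t)·(-2,1)), X_2 = e^(t)(sin(4t)·(3,-1) - cos(4t)·(-2,1)).
General solution: c_1X_1 + c_2X_2.
Applying x(0)=3, y(0)=-3 gives c_1=-3, c_2=6.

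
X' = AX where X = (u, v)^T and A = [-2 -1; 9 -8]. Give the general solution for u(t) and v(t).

u(t) = -K_1e^(-5t) - K_2te^(-5t) - K_2e^(-5t), v(t) = -3K_1e^(-5t) - 3K_2te^(-5t) - 2K_2e^(-5t)

Coefficient matrix A = [[-2, -1], [9, -8]].
Characteristic polynomial det(A - λI) = λ^2 + 10λ + 25 = 0.
Single eigenvalue λ = -5 with algebraic multiplicity 2.
Eigenvector v = (-1,-3); generalized eigenvector w with (A-λI)w=v is (-1,-2).
General solution: e^(-5t)[K_1·v + K_2·(t·v + w)].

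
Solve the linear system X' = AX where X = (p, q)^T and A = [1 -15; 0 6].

p(t) = 3K_1e^(6t) - K_2e^(t), q(t) = -K_1e^(6t)

Coefficient matrix A = [[1, -15], [0, 6]].
Characteristic polynomial det(A - λI) = λ^2 - 7λ + 6 = 0.
Eigenvalues λ = 6, 1.
For λ=6: (A-λI) row 1 is [-5, -15], so an eigenvector is (3, -1).
For λ=1: (A-λI) row 1 is [0, -15], so an eigenvector is (-1, 0).
General solution: K_1e^(6t)(3,-1) + K_2e^(t)(-1,0).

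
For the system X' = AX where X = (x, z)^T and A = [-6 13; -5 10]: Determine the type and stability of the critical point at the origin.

unstable spiral

A = [[-6,13],[-5,10]]; det(A-λI) = λ^2 - 4λ + 5.
λ = 2 ± i: positive real part.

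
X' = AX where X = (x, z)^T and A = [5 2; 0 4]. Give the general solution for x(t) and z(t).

Coefficient matrix A = [[5, 2], [0, 4]].
Characteristic polynomial det(A - λI) = λ^2 - 9λ + 20 = 0.
Eigenvalues λ = 5, 4.
For λ=5: (A-λI) row 1 is [0, 2], so an eigenvector is (1, 0).
For λ=4: (A-λI) row 1 is [1, 2], so an eigenvector is (-2, 1).
General solution: C_1e^(5t)(1,0) + C_2e^(4t)(-2,1).

x(t) = C_1e^(5t) - 2C_2e^(4t), z(t) = C_2e^(4t)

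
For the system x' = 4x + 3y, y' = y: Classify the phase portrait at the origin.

A = [[4,3],[0,1]]; det(A-λI) = λ^2 - 5λ + 4.
λ = 1, 4: both positive.

unstable node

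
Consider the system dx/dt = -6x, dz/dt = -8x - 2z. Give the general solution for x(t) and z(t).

x(t) = c_1e^(-6t), z(t) = 2c_1e^(-6t) + c_2e^(-2t)

Coefficient matrix A = [[-6, 0], [-8, -2]].
Characteristic polynomial det(A - λI) = λ^2 + 8λ + 12 = 0.
Eigenvalues λ = -6, -2.
For λ=-6: (A-λI) row 2 is [-8, 4], so an eigenvector is (1, 2).
For λ=-2: (A-λI) row 1 is [-4, 0], so an eigenvector is (0, 1).
General solution: c_1e^(-6t)(1,2) + c_2e^(-2t)(0,1).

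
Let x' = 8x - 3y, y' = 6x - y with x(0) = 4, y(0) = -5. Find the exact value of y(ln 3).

2997

A = [[8,-3],[6,-1]]; eigenvalues λ = 5, 2.
Eigenvectors: (-1,-1) for λ=5, (-1,-2) for λ=2.
From the initial condition, c_1 = -13, c_2 = 9.
y(ln 3) = (-13)(3^5)(-1) + (9)(3^2)(-2) = 2997.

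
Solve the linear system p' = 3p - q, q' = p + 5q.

Coefficient matrix A = [[3, -1], [1, 5]].
Characteristic polynomial det(A - λI) = λ^2 - 8λ + 16 = 0.
Single eigenvalue λ = 4 with algebraic multiplicity 2.
Eigenvector v = (-1,1); generalized eigenvector w with (A-λI)w=v is (0,1).
General solution: e^(4t)[C_1·v + C_2·(t·v + w)].

p(t) = -C_1e^(4t) - C_2te^(4t), q(t) = C_1e^(4t) + C_2te^(4t) + C_2e^(4t)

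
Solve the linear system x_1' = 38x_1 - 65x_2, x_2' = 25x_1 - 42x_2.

x_1(t) = -3c_1e^(-2t)sin(5t) - 2c_1e^(-2t)cos(5t) - 2c_2e^(-2t)sin(5t) + 3c_2e^(-2t)cos(5t), x_2(t) = -2c_1e^(-2t)sin(5t) - c_1e^(-2t)cos(5t) - c_2e^(-2t)sin(5t) + 2c_2e^(-2t)cos(5t)

Coefficient matrix A = [[38, -65], [25, -42]].
Characteristic polynomial det(A - λI) = λ^2 + 4λ + 29 = 0.
Eigenvalues λ = -2 ± 5i (complex conjugate pair).
For λ=-2+5i: an eigenvector is (-2,-1) - i(-3,-2) = (-2 + 3i, -1 + 2i).
A real fundamental pair from Re and Im of e^((-2+5i)t)v: X_1 = e^(-2t)(cos(5t)·(-2,-1) + sin(5t)·(-3,-2)), X_2 = e^(-2t)(sin(5t)·(-2,-1) - cos(5t)·(-3,-2)).
General solution: c_1X_1 + c_2X_2.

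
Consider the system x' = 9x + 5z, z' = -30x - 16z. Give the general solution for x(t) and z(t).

Coefficient matrix A = [[9, 5], [-30, -16]].
Characteristic polynomial det(A - λI) = λ^2 + 7λ + 6 = 0.
Eigenvalues λ = -6, -1.
For λ=-6: (A-λI) row 1 is [15, 5], so an eigenvector is (1, -3).
For λ=-1: (A-λI) row 1 is [10, 5], so an eigenvector is (-1, 2).
General solution: c_1e^(-6t)(1,-3) + c_2e^(-t)(-1,2).

x(t) = c_1e^(-6t) - c_2e^(-t), z(t) = -3c_1e^(-6t) + 2c_2e^(-t)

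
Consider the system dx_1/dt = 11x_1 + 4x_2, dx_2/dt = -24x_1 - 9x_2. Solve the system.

x_1(t) = C_1e^(-t) + C_2e^(3t), x_2(t) = -3C_1e^(-t) - 2C_2e^(3t)

Coefficient matrix A = [[11, 4], [-24, -9]].
Characteristic polynomial det(A - λI) = λ^2 - 2λ - 3 = 0.
Eigenvalues λ = -1, 3.
For λ=-1: (A-λI) row 1 is [12, 4], so an eigenvector is (1, -3).
For λ=3: (A-λI) row 1 is [8, 4], so an eigenvector is (1, -2).
General solution: C_1e^(-t)(1,-3) + C_2e^(3t)(1,-2).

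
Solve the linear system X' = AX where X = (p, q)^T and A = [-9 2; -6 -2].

p(t) = 2C_1e^(-6t) - C_2e^(-5t), q(t) = 3C_1e^(-6t) - 2C_2e^(-5t)

Coefficient matrix A = [[-9, 2], [-6, -2]].
Characteristic polynomial det(A - λI) = λ^2 + 11λ + 30 = 0.
Eigenvalues λ = -6, -5.
For λ=-6: (A-λI) row 1 is [-3, 2], so an eigenvector is (2, 3).
For λ=-5: (A-λI) row 1 is [-4, 2], so an eigenvector is (-1, -2).
General solution: C_1e^(-6t)(2,3) + C_2e^(-5t)(-1,-2).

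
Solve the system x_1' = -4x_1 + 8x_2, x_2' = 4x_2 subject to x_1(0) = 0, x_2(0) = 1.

x_1(t) = e^(4t) - e^(-4t), x_2(t) = e^(4t)

Coefficient matrix A = [[-4, 8], [0, 4]].
Characteristic polynomial det(A - λI) = λ^2 - 16 = 0.
Eigenvalues λ = 4, -4.
For λ=4: (A-λI) row 1 is [-8, 8], so an eigenvector is (-1, -1).
For λ=-4: (A-λI) row 1 is [0, 8], so an eigenvector is (1, 0).
General solution: c_1e^(4t)(-1,-1) + c_2e^(-4t)(1,0).
Applying x_1(0)=0, x_2(0)=1 gives c_1=-1, c_2=-1.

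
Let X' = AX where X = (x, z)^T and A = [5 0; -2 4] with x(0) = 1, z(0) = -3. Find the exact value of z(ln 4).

A = [[5,0],[-2,4]]; eigenvalues λ = 4, 5.
Eigenvectors: (0,1) for λ=4, (1,-2) for λ=5.
From the initial condition, c_1 = -1, c_2 = 1.
z(ln 4) = (-1)(4^4)(1) + (1)(4^5)(-2) = -2304.

-2304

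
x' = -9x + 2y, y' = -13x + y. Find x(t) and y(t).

x(t) = C_1e^(-4t)sin(t) + C_1e^(-4t)cos(t) + C_2e^(-4t)sin(t) - C_2e^(-4t)cos(t), y(t) = 2C_1e^(-4t)sin(t) + 3C_1e^(-4t)cos(t) + 3C_2e^(-4t)sin(t) - 2C_2e^(-4t)cos(t)

Coefficient matrix A = [[-9, 2], [-13, 1]].
Characteristic polynomial det(A - λI) = λ^2 + 8λ + 17 = 0.
Eigenvalues λ = -4 ± i (complex conjugate pair).
For λ=-4+i: an eigenvector is (1,3) - i(1,2) = (1 - i, 3 - 2i).
A real fundamental pair from Re and Im of e^((-4+i)t)v: X_1 = e^(-4t)(cos(t)·(1,3) + sin(t)·(1,2)), X_2 = e^(-4t)(sin(t)·(1,3) - cos(t)·(1,2)).
General solution: C_1X_1 + C_2X_2.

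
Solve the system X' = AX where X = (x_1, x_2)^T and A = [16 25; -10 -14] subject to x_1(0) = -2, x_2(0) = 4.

x_1(t) = 14e^(t)sin(5t) - 2e^(t)cos(5t), x_2(t) = -8e^(t)sin(5t) + 4e^(t)cos(5t)

Coefficient matrix A = [[16, 25], [-10, -14]].
Characteristic polynomial det(A - λI) = λ^2 - 2λ + 26 = 0.
Eigenvalues λ = 1 ± 5i (complex conjugate pair).
For λ=1+5i: an eigenvector is (1,-1) - i(-2,1) = (1 + 2i, -1 - i).
A real fundamental pair from Re and Im of e^((1+5i)t)v: X_1 = e^(t)(cos(5t)·(1,-1) + sin(5t)·(-2,1)), X_2 = e^(t)(sin(5t)·(1,-1) - cos(5t)·(-2,1)).
General solution: c_1X_1 + c_2X_2.
Applying x_1(0)=-2, x_2(0)=4 gives c_1=-6, c_2=2.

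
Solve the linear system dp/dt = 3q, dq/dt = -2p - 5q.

p(t) = 3C_1e^(-2t) + C_2e^(-3t), q(t) = -2C_1e^(-2t) - C_2e^(-3t)

Coefficient matrix A = [[0, 3], [-2, -5]].
Characteristic polynomial det(A - λI) = λ^2 + 5λ + 6 = 0.
Eigenvalues λ = -2, -3.
For λ=-2: (A-λI) row 1 is [2, 3], so an eigenvector is (3, -2).
For λ=-3: (A-λI) row 1 is [3, 3], so an eigenvector is (1, -1).
General solution: C_1e^(-2t)(3,-2) + C_2e^(-3t)(1,-1).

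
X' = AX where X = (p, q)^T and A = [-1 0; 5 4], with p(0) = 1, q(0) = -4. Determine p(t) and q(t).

Coefficient matrix A = [[-1, 0], [5, 4]].
Characteristic polynomial det(A - λI) = λ^2 - 3λ - 4 = 0.
Eigenvalues λ = 4, -1.
For λ=4: (A-λI) row 1 is [-5, 0], so an eigenvector is (0, -1).
For λ=-1: (A-λI) row 2 is [5, 5], so an eigenvector is (1, -1).
General solution: c_1e^(4t)(0,-1) + c_2e^(-t)(1,-1).
Applying p(0)=1, q(0)=-4 gives c_1=3, c_2=1.

p(t) = e^(-t), q(t) = -3e^(4t) - e^(-t)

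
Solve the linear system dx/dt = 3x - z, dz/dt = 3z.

Coefficient matrix A = [[3, -1], [0, 3]].
Characteristic polynomial det(A - λI) = λ^2 - 6λ + 9 = 0.
Single eigenvalue λ = 3 with algebraic multiplicity 2.
Eigenvector v = (1,0); generalized eigenvector w with (A-λI)w=v is (2,-1).
General solution: e^(3t)[C_1·v + C_2·(t·v + w)].

x(t) = C_1e^(3t) + C_2te^(3t) + 2C_2e^(3t), z(t) = -C_2e^(3t)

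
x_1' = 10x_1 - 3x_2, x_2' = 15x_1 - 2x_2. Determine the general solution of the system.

x_1(t) = c_1e^(4t)sin(3t) - c_2e^(4t)cos(3t), x_2(t) = 2c_1e^(4t)sin(3t) - c_1e^(4t)cos(3t) - c_2e^(4t)sin(3t) - 2c_2e^(4t)cos(3t)

Coefficient matrix A = [[10, -3], [15, -2]].
Characteristic polynomial det(A - λI) = λ^2 - 8λ + 25 = 0.
Eigenvalues λ = 4 ± 3i (complex conjugate pair).
For λ=4+3i: an eigenvector is (0,-1) - i(1,2) = (0 - i, -1 - 2i).
A real fundamental pair from Re and Im of e^((4+3i)t)v: X_1 = e^(4t)(cos(3t)·(0,-1) + sin(3t)·(1,2)), X_2 = e^(4t)(sin(3t)·(0,-1) - cos(3t)·(1,2)).
General solution: c_1X_1 + c_2X_2.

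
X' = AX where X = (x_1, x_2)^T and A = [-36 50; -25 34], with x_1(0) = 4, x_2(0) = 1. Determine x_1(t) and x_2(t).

x_1(t) = -18e^(-t)sin(5t) + 4e^(-t)cos(5t), x_2(t) = -13e^(-t)sin(5t) + e^(-t)cos(5t)

Coefficient matrix A = [[-36, 50], [-25, 34]].
Characteristic polynomial det(A - λI) = λ^2 + 2λ + 26 = 0.
Eigenvalues λ = -1 ± 5i (complex conjugate pair).
For λ=-1+5i: an eigenvector is (3,2) - i(-1,-1) = (3 + i, 2 + i).
A real fundamental pair from Re and Im of e^((-1+5i)t)v: X_1 = e^(-t)(cos(5t)·(3,2) + sin(5t)·(-1,-1)), X_2 = e^(-t)(sin(5t)·(3,2) - cos(5t)·(-1,-1)).
General solution: K_1X_1 + K_2X_2.
Applying x_1(0)=4, x_2(0)=1 gives K_1=3, K_2=-5.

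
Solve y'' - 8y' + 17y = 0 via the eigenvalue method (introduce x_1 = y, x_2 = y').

y(t) = c_1e^(4t)cos(t) + c_2e^(4t)sin(t)

Let x_1 = y, x_2 = y'. Then x_1' = x_2 and x_2' = -17x_1 + 8x_2.
A = [[0,1],[-17,8]]; det(A-λI) = λ^2 - 8λ + 17.
Eigenvalues λ = 4 ± i.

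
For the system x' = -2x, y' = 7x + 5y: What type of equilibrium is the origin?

A = [[-2,0],[7,5]]; det(A-λI) = λ^2 - 3λ - 10.
λ = 5, -2: opposite signs.

saddle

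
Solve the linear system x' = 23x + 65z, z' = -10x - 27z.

Coefficient matrix A = [[23, 65], [-10, -27]].
Characteristic polynomial det(A - λI) = λ^2 + 4λ + 29 = 0.
Eigenvalues λ = -2 ± 5i (complex conjugate pair).
For λ=-2+5i: an eigenvector is (-3,1) - i(-2,1) = (-3 + 2i, 1 - i).
A real fundamental pair from Re and Im of e^((-2+5i)t)v: X_1 = e^(-2t)(cos(5t)·(-3,1) + sin(5t)·(-2,1)), X_2 = e^(-2t)(sin(5t)·(-3,1) - cos(5t)·(-2,1)).
General solution: C_1X_1 + C_2X_2.

x(t) = -2C_1e^(-2t)sin(5t) - 3C_1e^(-2t)cos(5t) - 3C_2e^(-2t)sin(5t) + 2C_2e^(-2t)cos(5t), z(t) = C_1e^(-2t)sin(5t) + C_1e^(-2t)cos(5t) + C_2e^(-2t)sin(5t) - C_2e^(-2t)cos(5t)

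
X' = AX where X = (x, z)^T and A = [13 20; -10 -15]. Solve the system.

Coefficient matrix A = [[13, 20], [-10, -15]].
Characteristic polynomial det(A - λI) = λ^2 + 2λ + 5 = 0.
Eigenvalues λ = -1 ± 2i (complex conjugate pair).
For λ=-1+2i: an eigenvector is (3,-2) - i(1,-1) = (3 - i, -2 + i).
A real fundamental pair from Re and Im of e^((-1+2i)t)v: X_1 = e^(-t)(cos(2t)·(3,-2) + sin(2t)·(1,-1)), X_2 = e^(-t)(sin(2t)·(3,-2) - cos(2t)·(1,-1)).
General solution: c_1X_1 + c_2X_2.

x(t) = c_1e^(-t)sin(2t) + 3c_1e^(-t)cos(2t) + 3c_2e^(-t)sin(2t) - c_2e^(-t)cos(2t), z(t) = -c_1e^(-t)sin(2t) - 2c_1e^(-t)cos(2t) - 2c_2e^(-t)sin(2t) + c_2e^(-t)cos(2t)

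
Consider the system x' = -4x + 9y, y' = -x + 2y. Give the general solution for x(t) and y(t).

x(t) = -3K_1e^(-t) - 3K_2te^(-t) - 2K_2e^(-t), y(t) = -K_1e^(-t) - K_2te^(-t) - K_2e^(-t)

Coefficient matrix A = [[-4, 9], [-1, 2]].
Characteristic polynomial det(A - λI) = λ^2 + 2λ + 1 = 0.
Single eigenvalue λ = -1 with algebraic multiplicity 2.
Eigenvector v = (-3,-1); generalized eigenvector w with (A-λI)w=v is (-2,-1).
General solution: e^(-t)[K_1·v + K_2·(t·v + w)].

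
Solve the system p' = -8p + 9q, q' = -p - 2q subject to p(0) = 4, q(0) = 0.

Coefficient matrix A = [[-8, 9], [-1, -2]].
Characteristic polynomial det(A - λI) = λ^2 + 10λ + 25 = 0.
Single eigenvalue λ = -5 with algebraic multiplicity 2.
Eigenvector v = (3,1); generalized eigenvector w with (A-λI)w=v is (2,1).
General solution: e^(-5t)[c_1·v + c_2·(t·v + w)].
Applying p(0)=4, q(0)=0 gives c_1=4, c_2=-4.

p(t) = -12te^(-5t) + 4e^(-5t), q(t) = -4te^(-5t)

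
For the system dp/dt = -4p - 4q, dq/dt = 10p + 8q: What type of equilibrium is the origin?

A = [[-4,-4],[10,8]]; det(A-λI) = λ^2 - 4λ + 8.
λ = 2 ± 2i: positive real part.

unstable spiral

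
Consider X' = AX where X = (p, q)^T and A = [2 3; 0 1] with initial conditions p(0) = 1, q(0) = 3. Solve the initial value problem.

p(t) = 10e^(2t) - 9e^(t), q(t) = 3e^(t)

Coefficient matrix A = [[2, 3], [0, 1]].
Characteristic polynomial det(A - λI) = λ^2 - 3λ + 2 = 0.
Eigenvalues λ = 1, 2.
For λ=1: (A-λI) row 1 is [1, 3], so an eigenvector is (-3, 1).
For λ=2: (A-λI) row 1 is [0, 3], so an eigenvector is (1, 0).
General solution: K_1e^(t)(-3,1) + K_2e^(2t)(1,0).
Applying p(0)=1, q(0)=3 gives K_1=3, K_2=10.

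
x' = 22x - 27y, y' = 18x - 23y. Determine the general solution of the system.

x(t) = 3C_1e^(4t) - C_2e^(-5t), y(t) = 2C_1e^(4t) - C_2e^(-5t)

Coefficient matrix A = [[22, -27], [18, -23]].
Characteristic polynomial det(A - λI) = λ^2 + λ - 20 = 0.
Eigenvalues λ = 4, -5.
For λ=4: (A-λI) row 1 is [18, -27], so an eigenvector is (3, 2).
For λ=-5: (A-λI) row 1 is [27, -27], so an eigenvector is (-1, -1).
General solution: C_1e^(4t)(3,2) + C_2e^(-5t)(-1,-1).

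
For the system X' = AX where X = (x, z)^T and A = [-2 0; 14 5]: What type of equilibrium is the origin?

A = [[-2,0],[14,5]]; det(A-λI) = λ^2 - 3λ - 10.
λ = 5, -2: opposite signs.

saddle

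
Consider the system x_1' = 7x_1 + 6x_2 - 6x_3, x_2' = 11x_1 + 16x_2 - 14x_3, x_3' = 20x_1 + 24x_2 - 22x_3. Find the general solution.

Coefficient matrix A = [[7, 6, -6], [11, 16, -14], [20, 24, -22]].
det(A - λI) = 0 gives eigenvalues λ = 1, -2, 2.
For λ=1: eigenvector (1,3,4).
For λ=-2: eigenvector (-2,-5,-8).
For λ=2: eigenvector (0,1,1).
General solution: c_1e^(t)(1,3,4) + c_2e^(-2t)(-2,-5,-8) + c_3e^(2t)(0,1,1).

x_1(t) = c_1e^(t) - 2c_2e^(-2t), x_2(t) = 3c_1e^(t) - 5c_2e^(-2t) + c_3e^(2t), x_3(t) = 4c_1e^(t) - 8c_2e^(-2t) + c_3e^(2t)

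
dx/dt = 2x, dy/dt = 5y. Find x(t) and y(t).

x(t) = -C_2e^(2t), y(t) = C_1e^(5t)

Coefficient matrix A = [[2, 0], [0, 5]].
Characteristic polynomial det(A - λI) = λ^2 - 7λ + 10 = 0.
Eigenvalues λ = 5, 2.
For λ=5: (A-λI) row 1 is [-3, 0], so an eigenvector is (0, 1).
For λ=2: (A-λI) row 2 is [0, 3], so an eigenvector is (-1, 0).
General solution: C_1e^(5t)(0,1) + C_2e^(2t)(-1,0).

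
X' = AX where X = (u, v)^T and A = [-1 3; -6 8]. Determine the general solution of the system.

Coefficient matrix A = [[-1, 3], [-6, 8]].
Characteristic polynomial det(A - λI) = λ^2 - 7λ + 10 = 0.
Eigenvalues λ = 2, 5.
For λ=2: (A-λI) row 1 is [-3, 3], so an eigenvector is (1, 1).
For λ=5: (A-λI) row 1 is [-6, 3], so an eigenvector is (1, 2).
General solution: c_1e^(2t)(1,1) + c_2e^(5t)(1,2).

u(t) = c_1e^(2t) + c_2e^(5t), v(t) = c_1e^(2t) + 2c_2e^(5t)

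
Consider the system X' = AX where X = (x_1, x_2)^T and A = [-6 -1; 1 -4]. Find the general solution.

Coefficient matrix A = [[-6, -1], [1, -4]].
Characteristic polynomial det(A - λI) = λ^2 + 10λ + 25 = 0.
Single eigenvalue λ = -5 with algebraic multiplicity 2.
Eigenvector v = (1,-1); generalized eigenvector w with (A-λI)w=v is (-1,0).
General solution: e^(-5t)[c_1·v + c_2·(t·v + w)].

x_1(t) = c_1e^(-5t) + c_2te^(-5t) - c_2e^(-5t), x_2(t) = -c_1e^(-5t) - c_2te^(-5t)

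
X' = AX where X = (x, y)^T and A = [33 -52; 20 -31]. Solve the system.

Coefficient matrix A = [[33, -52], [20, -31]].
Characteristic polynomial det(A - λI) = λ^2 - 2λ + 17 = 0.
Eigenvalues λ = 1 ± 4i (complex conjugate pair).
For λ=1+4i: an eigenvector is (2,1) - i(3,2) = (2 - 3i, 1 - 2i).
A real fundamental pair from Re and Im of e^((1+4i)t)v: X_1 = e^(t)(cos(4t)·(2,1) + sin(4t)·(3,2)), X_2 = e^(t)(sin(4t)·(2,1) - cos(4t)·(3,2)).
General solution: c_1X_1 + c_2X_2.

x(t) = 3c_1e^(t)sin(4t) + 2c_1e^(t)cos(4t) + 2c_2e^(t)sin(4t) - 3c_2e^(t)cos(4t), y(t) = 2c_1e^(t)sin(4t) + c_1e^(t)cos(4t) + c_2e^(t)sin(4t) - 2c_2e^(t)cos(4t)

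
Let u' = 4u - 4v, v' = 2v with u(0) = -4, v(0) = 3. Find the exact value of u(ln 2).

-136

A = [[4,-4],[0,2]]; eigenvalues λ = 2, 4.
Eigenvectors: (2,1) for λ=2, (1,0) for λ=4.
From the initial condition, c_1 = 3, c_2 = -10.
u(ln 2) = (3)(2^2)(2) + (-10)(2^4)(1) = -136.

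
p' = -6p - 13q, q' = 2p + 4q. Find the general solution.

p(t) = 3C_1e^(-t)sin(t) + 2C_1e^(-t)cos(t) + 2C_2e^(-t)sin(t) - 3C_2e^(-t)cos(t), q(t) = -C_1e^(-t)sin(t) - C_1e^(-t)cos(t) - C_2e^(-t)sin(t) + C_2e^(-t)cos(t)

Coefficient matrix A = [[-6, -13], [2, 4]].
Characteristic polynomial det(A - λI) = λ^2 + 2λ + 2 = 0.
Eigenvalues λ = -1 ± i (complex conjugate pair).
For λ=-1+i: an eigenvector is (2,-1) - i(3,-1) = (2 - 3i, -1 + i).
A real fundamental pair from Re and Im of e^((-1+i)t)v: X_1 = e^(-t)(cos(t)·(2,-1) + sin(t)·(3,-1)), X_2 = e^(-t)(sin(t)·(2,-1) - cos(t)·(3,-1)).
General solution: C_1X_1 + C_2X_2.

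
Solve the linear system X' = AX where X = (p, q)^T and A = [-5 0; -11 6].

p(t) = -c_2e^(-5t), q(t) = c_1e^(6t) - c_2e^(-5t)

Coefficient matrix A = [[-5, 0], [-11, 6]].
Characteristic polynomial det(A - λI) = λ^2 - λ - 30 = 0.
Eigenvalues λ = 6, -5.
For λ=6: (A-λI) row 1 is [-11, 0], so an eigenvector is (0, 1).
For λ=-5: (A-λI) row 2 is [-11, 11], so an eigenvector is (-1, -1).
General solution: c_1e^(6t)(0,1) + c_2e^(-5t)(-1,-1).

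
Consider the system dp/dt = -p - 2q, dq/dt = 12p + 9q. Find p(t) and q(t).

p(t) = K_1e^(5t) + K_2e^(3t), q(t) = -3K_1e^(5t) - 2K_2e^(3t)

Coefficient matrix A = [[-1, -2], [12, 9]].
Characteristic polynomial det(A - λI) = λ^2 - 8λ + 15 = 0.
Eigenvalues λ = 5, 3.
For λ=5: (A-λI) row 1 is [-6, -2], so an eigenvector is (1, -3).
For λ=3: (A-λI) row 1 is [-4, -2], so an eigenvector is (1, -2).
General solution: K_1e^(5t)(1,-3) + K_2e^(3t)(1,-2).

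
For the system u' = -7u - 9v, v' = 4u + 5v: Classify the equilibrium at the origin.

stable improper node

A = [[-7,-9],[4,5]]; det(A-λI) = λ^2 + 2λ + 1.
repeated λ = -1 with a single eigenvector.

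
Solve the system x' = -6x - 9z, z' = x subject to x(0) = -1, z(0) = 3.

Coefficient matrix A = [[-6, -9], [1, 0]].
Characteristic polynomial det(A - λI) = λ^2 + 6λ + 9 = 0.
Single eigenvalue λ = -3 with algebraic multiplicity 2.
Eigenvector v = (3,-1); generalized eigenvector w with (A-λI)w=v is (2,-1).
General solution: e^(-3t)[K_1·v + K_2·(t·v + w)].
Applying x(0)=-1, z(0)=3 gives K_1=5, K_2=-8.

x(t) = -24te^(-3t) - e^(-3t), z(t) = 8te^(-3t) + 3e^(-3t)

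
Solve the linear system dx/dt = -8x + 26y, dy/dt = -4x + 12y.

x(t) = -2c_1e^(2t)sin(2t) + 3c_1e^(2t)cos(2t) + 3c_2e^(2t)sin(2t) + 2c_2e^(2t)cos(2t), y(t) = -c_1e^(2t)sin(2t) + c_1e^(2t)cos(2t) + c_2e^(2t)sin(2t) + c_2e^(2t)cos(2t)

Coefficient matrix A = [[-8, 26], [-4, 12]].
Characteristic polynomial det(A - λI) = λ^2 - 4λ + 8 = 0.
Eigenvalues λ = 2 ± 2i (complex conjugate pair).
For λ=2+2i: an eigenvector is (3,1) - i(-2,-1) = (3 + 2i, 1 + i).
A real fundamental pair from Re and Im of e^((2+2i)t)v: X_1 = e^(2t)(cos(2t)·(3,1) + sin(2t)·(-2,-1)), X_2 = e^(2t)(sin(2t)·(3,1) - cos(2t)·(-2,-1)).
General solution: c_1X_1 + c_2X_2.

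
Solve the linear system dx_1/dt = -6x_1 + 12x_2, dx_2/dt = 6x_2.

x_1(t) = c_1e^(-6t) - c_2e^(6t), x_2(t) = -c_2e^(6t)

Coefficient matrix A = [[-6, 12], [0, 6]].
Characteristic polynomial det(A - λI) = λ^2 - 36 = 0.
Eigenvalues λ = -6, 6.
For λ=-6: (A-λI) row 1 is [0, 12], so an eigenvector is (1, 0).
For λ=6: (A-λI) row 1 is [-12, 12], so an eigenvector is (-1, -1).
General solution: c_1e^(-6t)(1,0) + c_2e^(6t)(-1,-1).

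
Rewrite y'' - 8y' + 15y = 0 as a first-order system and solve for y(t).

y(t) = c_1e^(3t) + c_2e^(5t)

Let x_1 = y, x_2 = y'. Then x_1' = x_2 and x_2' = -15x_1 + 8x_2.
A = [[0,1],[-15,8]]; det(A-λI) = λ^2 - 8λ + 15.
Eigenvalues λ = 3, 5 with eigenvectors (1,3), (1,5).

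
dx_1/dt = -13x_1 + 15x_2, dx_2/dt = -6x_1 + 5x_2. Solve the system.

Coefficient matrix A = [[-13, 15], [-6, 5]].
Characteristic polynomial det(A - λI) = λ^2 + 8λ + 25 = 0.
Eigenvalues λ = -4 ± 3i (complex conjugate pair).
For λ=-4+3i: an eigenvector is (1,1) - i(2,1) = (1 - 2i, 1 - i).
A real fundamental pair from Re and Im of e^((-4+3i)t)v: X_1 = e^(-4t)(cos(3t)·(1,1) + sin(3t)·(2,1)), X_2 = e^(-4t)(sin(3t)·(1,1) - cos(3t)·(2,1)).
General solution: c_1X_1 + c_2X_2.

x_1(t) = 2c_1e^(-4t)sin(3t) + c_1e^(-4t)cos(3t) + c_2e^(-4t)sin(3t) - 2c_2e^(-4t)cos(3t), x_2(t) = c_1e^(-4t)sin(3t) + c_1e^(-4t)cos(3t) + c_2e^(-4t)sin(3t) - c_2e^(-4t)cos(3t)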